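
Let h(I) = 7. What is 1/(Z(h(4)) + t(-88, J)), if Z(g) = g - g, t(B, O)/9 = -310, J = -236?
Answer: -1/2790 ≈ -0.00035842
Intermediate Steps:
t(B, O) = -2790 (t(B, O) = 9*(-310) = -2790)
Z(g) = 0
1/(Z(h(4)) + t(-88, J)) = 1/(0 - 2790) = 1/(-2790) = -1/2790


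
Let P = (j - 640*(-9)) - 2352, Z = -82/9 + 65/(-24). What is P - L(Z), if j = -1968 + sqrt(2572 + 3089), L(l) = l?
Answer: 104531/72 + 3*sqrt(629) ≈ 1527.1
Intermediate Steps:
Z = -851/72 (Z = -82*1/9 + 65*(-1/24) = -82/9 - 65/24 = -851/72 ≈ -11.819)
j = -1968 + 3*sqrt(629) (j = -1968 + sqrt(5661) = -1968 + 3*sqrt(629) ≈ -1892.8)
P = 1440 + 3*sqrt(629) (P = ((-1968 + 3*sqrt(629)) - 640*(-9)) - 2352 = ((-1968 + 3*sqrt(629)) + 5760) - 2352 = (3792 + 3*sqrt(629)) - 2352 = 1440 + 3*sqrt(629) ≈ 1515.2)
P - L(Z) = (1440 + 3*sqrt(629)) - 1*(-851/72) = (1440 + 3*sqrt(629)) + 851/72 = 104531/72 + 3*sqrt(629)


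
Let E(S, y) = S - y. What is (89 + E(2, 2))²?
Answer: 7921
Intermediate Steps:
(89 + E(2, 2))² = (89 + (2 - 1*2))² = (89 + (2 - 2))² = (89 + 0)² = 89² = 7921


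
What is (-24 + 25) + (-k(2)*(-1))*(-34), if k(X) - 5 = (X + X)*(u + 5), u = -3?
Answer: -441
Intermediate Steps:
k(X) = 5 + 4*X (k(X) = 5 + (X + X)*(-3 + 5) = 5 + (2*X)*2 = 5 + 4*X)
(-24 + 25) + (-k(2)*(-1))*(-34) = (-24 + 25) + (-(5 + 4*2)*(-1))*(-34) = 1 + (-(5 + 8)*(-1))*(-34) = 1 + (-1*13*(-1))*(-34) = 1 - 13*(-1)*(-34) = 1 + 13*(-34) = 1 - 442 = -441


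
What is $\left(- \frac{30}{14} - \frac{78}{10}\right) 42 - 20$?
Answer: $- \frac{2188}{5} \approx -437.6$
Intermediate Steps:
$\left(- \frac{30}{14} - \frac{78}{10}\right) 42 - 20 = \left(\left(-30\right) \frac{1}{14} - \frac{39}{5}\right) 42 - 20 = \left(- \frac{15}{7} - \frac{39}{5}\right) 42 - 20 = \left(- \frac{348}{35}\right) 42 - 20 = - \frac{2088}{5} - 20 = - \frac{2188}{5}$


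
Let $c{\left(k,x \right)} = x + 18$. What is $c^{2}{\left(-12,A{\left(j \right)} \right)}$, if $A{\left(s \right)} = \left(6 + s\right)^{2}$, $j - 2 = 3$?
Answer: $19321$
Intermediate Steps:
$j = 5$ ($j = 2 + 3 = 5$)
$c{\left(k,x \right)} = 18 + x$
$c^{2}{\left(-12,A{\left(j \right)} \right)} = \left(18 + \left(6 + 5\right)^{2}\right)^{2} = \left(18 + 11^{2}\right)^{2} = \left(18 + 121\right)^{2} = 139^{2} = 19321$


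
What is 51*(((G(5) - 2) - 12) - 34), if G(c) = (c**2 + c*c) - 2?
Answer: 0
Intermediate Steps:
G(c) = -2 + 2*c**2 (G(c) = (c**2 + c**2) - 2 = 2*c**2 - 2 = -2 + 2*c**2)
51*(((G(5) - 2) - 12) - 34) = 51*((((-2 + 2*5**2) - 2) - 12) - 34) = 51*((((-2 + 2*25) - 2) - 12) - 34) = 51*((((-2 + 50) - 2) - 12) - 34) = 51*(((48 - 2) - 12) - 34) = 51*((46 - 12) - 34) = 51*(34 - 34) = 51*0 = 0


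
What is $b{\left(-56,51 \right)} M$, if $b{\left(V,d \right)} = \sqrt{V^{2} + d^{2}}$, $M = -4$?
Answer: $- 4 \sqrt{5737} \approx -302.97$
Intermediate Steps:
$b{\left(-56,51 \right)} M = \sqrt{\left(-56\right)^{2} + 51^{2}} \left(-4\right) = \sqrt{3136 + 2601} \left(-4\right) = \sqrt{5737} \left(-4\right) = - 4 \sqrt{5737}$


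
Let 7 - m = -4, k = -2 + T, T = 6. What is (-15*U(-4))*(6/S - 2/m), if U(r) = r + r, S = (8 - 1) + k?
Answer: 480/11 ≈ 43.636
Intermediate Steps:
k = 4 (k = -2 + 6 = 4)
m = 11 (m = 7 - 1*(-4) = 7 + 4 = 11)
S = 11 (S = (8 - 1) + 4 = 7 + 4 = 11)
U(r) = 2*r
(-15*U(-4))*(6/S - 2/m) = (-30*(-4))*(6/11 - 2/11) = (-15*(-8))*(6*(1/11) - 2*1/11) = 120*(6/11 - 2/11) = 120*(4/11) = 480/11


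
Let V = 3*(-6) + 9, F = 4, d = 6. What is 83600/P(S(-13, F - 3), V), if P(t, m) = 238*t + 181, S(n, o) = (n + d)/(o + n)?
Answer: 26400/101 ≈ 261.39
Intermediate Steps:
V = -9 (V = -18 + 9 = -9)
S(n, o) = (6 + n)/(n + o) (S(n, o) = (n + 6)/(o + n) = (6 + n)/(n + o))
P(t, m) = 181 + 238*t
83600/P(S(-13, F - 3), V) = 83600/(181 + 238*((6 - 13)/(-13 + (4 - 3)))) = 83600/(181 + 238*(-7/(-13 + 1))) = 83600/(181 + 238*(-7/(-12))) = 83600/(181 + 238*(-1/12*(-7))) = 83600/(181 + 238*(7/12)) = 83600/(181 + 833/6) = 83600/(1919/6) = 83600*(6/1919) = 26400/101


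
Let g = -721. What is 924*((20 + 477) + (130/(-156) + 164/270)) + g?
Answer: 20623421/45 ≈ 4.5830e+5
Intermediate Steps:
924*((20 + 477) + (130/(-156) + 164/270)) + g = 924*((20 + 477) + (130/(-156) + 164/270)) - 721 = 924*(497 + (130*(-1/156) + 164*(1/270))) - 721 = 924*(497 + (-5/6 + 82/135)) - 721 = 924*(497 - 61/270) - 721 = 924*(134129/270) - 721 = 20655866/45 - 721 = 20623421/45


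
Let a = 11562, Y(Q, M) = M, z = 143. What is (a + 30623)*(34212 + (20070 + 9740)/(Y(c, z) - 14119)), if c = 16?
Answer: 10084684973935/6988 ≈ 1.4431e+9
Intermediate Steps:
(a + 30623)*(34212 + (20070 + 9740)/(Y(c, z) - 14119)) = (11562 + 30623)*(34212 + (20070 + 9740)/(143 - 14119)) = 42185*(34212 + 29810/(-13976)) = 42185*(34212 + 29810*(-1/13976)) = 42185*(34212 - 14905/6988) = 42185*(239058551/6988) = 10084684973935/6988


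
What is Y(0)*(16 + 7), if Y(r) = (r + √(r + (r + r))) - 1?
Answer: -23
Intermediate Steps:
Y(r) = -1 + r + √3*√r (Y(r) = (r + √(r + 2*r)) - 1 = (r + √(3*r)) - 1 = (r + √3*√r) - 1 = -1 + r + √3*√r)
Y(0)*(16 + 7) = (-1 + 0 + √3*√0)*(16 + 7) = (-1 + 0 + √3*0)*23 = (-1 + 0 + 0)*23 = -1*23 = -23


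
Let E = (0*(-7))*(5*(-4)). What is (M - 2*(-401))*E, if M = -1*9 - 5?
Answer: 0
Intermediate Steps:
M = -14 (M = -9 - 5 = -14)
E = 0 (E = 0*(-20) = 0)
(M - 2*(-401))*E = (-14 - 2*(-401))*0 = (-14 + 802)*0 = 788*0 = 0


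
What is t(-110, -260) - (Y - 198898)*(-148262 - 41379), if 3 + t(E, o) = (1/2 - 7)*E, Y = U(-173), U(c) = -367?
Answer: -37788813153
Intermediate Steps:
Y = -367
t(E, o) = -3 - 13*E/2 (t(E, o) = -3 + (1/2 - 7)*E = -3 - 13*E/2)
t(-110, -260) - (Y - 198898)*(-148262 - 41379) = (-3 - 13/2*(-110)) - (-367 - 198898)*(-148262 - 41379) = (-3 + 715) - (-199265)*(-189641) = 712 - 1*37788813865 = 712 - 37788813865 = -37788813153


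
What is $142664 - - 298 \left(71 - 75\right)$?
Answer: $141472$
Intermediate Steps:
$142664 - - 298 \left(71 - 75\right) = 142664 - \left(-298\right) \left(-4\right) = 142664 - 1192 = 141472$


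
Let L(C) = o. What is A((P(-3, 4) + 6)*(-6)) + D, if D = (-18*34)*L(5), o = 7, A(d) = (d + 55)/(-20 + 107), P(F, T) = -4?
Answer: -372665/87 ≈ -4283.5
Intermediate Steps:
A(d) = 55/87 + d/87 (A(d) = (55 + d)/87 = (55 + d)*(1/87) = 55/87 + d/87)
L(C) = 7
D = -4284 (D = -18*34*7 = -612*7 = -4284)
A((P(-3, 4) + 6)*(-6)) + D = (55/87 + ((-4 + 6)*(-6))/87) - 4284 = (55/87 + (2*(-6))/87) - 4284 = (55/87 + (1/87)*(-12)) - 4284 = (55/87 - 4/29) - 4284 = 43/87 - 4284 = -372665/87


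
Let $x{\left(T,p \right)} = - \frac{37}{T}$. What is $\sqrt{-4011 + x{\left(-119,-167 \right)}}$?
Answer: $\frac{2 i \sqrt{14198842}}{119} \approx 63.33 i$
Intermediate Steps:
$\sqrt{-4011 + x{\left(-119,-167 \right)}} = \sqrt{-4011 - \frac{37}{-119}} = \sqrt{-4011 - - \frac{37}{119}} = \sqrt{-4011 + \frac{37}{119}} = \sqrt{- \frac{477272}{119}} = \frac{2 i \sqrt{14198842}}{119}$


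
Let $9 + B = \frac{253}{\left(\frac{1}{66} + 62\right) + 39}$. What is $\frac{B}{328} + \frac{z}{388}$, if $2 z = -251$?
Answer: $- \frac{36405341}{106058636} \approx -0.34326$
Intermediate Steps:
$z = - \frac{251}{2}$ ($z = \frac{1}{2} \left(-251\right) = - \frac{251}{2} \approx -125.5$)
$B = - \frac{43305}{6667}$ ($B = -9 + \frac{253}{\left(\frac{1}{66} + 62\right) + 39} = -9 + \frac{253}{\frac{4093}{66} + 39} = -9 + \frac{253}{\frac{6667}{66}} = -9 + 253 \cdot \frac{66}{6667} = -9 + \frac{16698}{6667} = - \frac{43305}{6667} \approx -6.4954$)
$\frac{B}{328} + \frac{z}{388} = - \frac{43305}{6667 \cdot 328} - \frac{251}{2 \cdot 388} = \left(- \frac{43305}{6667}\right) \frac{1}{328} - \frac{251}{776} = - \frac{43305}{2186776} - \frac{251}{776} = - \frac{36405341}{106058636}$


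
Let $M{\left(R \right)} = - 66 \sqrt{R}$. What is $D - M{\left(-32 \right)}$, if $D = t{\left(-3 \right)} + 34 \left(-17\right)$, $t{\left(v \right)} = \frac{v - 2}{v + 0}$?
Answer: $- \frac{1729}{3} + 264 i \sqrt{2} \approx -576.33 + 373.35 i$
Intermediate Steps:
$t{\left(v \right)} = \frac{-2 + v}{v}$
$D = - \frac{1729}{3}$ ($D = \frac{-2 - 3}{-3} + 34 \left(-17\right) = \left(- \frac{1}{3}\right) \left(-5\right) - 578 = \frac{5}{3} - 578 = - \frac{1729}{3} \approx -576.33$)
$D - M{\left(-32 \right)} = - \frac{1729}{3} - - 66 \sqrt{-32} = - \frac{1729}{3} - - 66 \cdot 4 i \sqrt{2} = - \frac{1729}{3} - - 264 i \sqrt{2} = - \frac{1729}{3} + 264 i \sqrt{2}$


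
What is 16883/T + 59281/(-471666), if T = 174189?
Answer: -787653677/27386342958 ≈ -0.028761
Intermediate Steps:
16883/T + 59281/(-471666) = 16883/174189 + 59281/(-471666) = 16883*(1/174189) + 59281*(-1/471666) = 16883/174189 - 59281/471666 = -787653677/27386342958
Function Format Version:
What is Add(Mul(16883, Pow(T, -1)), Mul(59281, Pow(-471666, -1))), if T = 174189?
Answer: Rational(-787653677, 27386342958) ≈ -0.028761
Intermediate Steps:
Add(Mul(16883, Pow(T, -1)), Mul(59281, Pow(-471666, -1))) = Add(Mul(16883, Pow(174189, -1)), Mul(59281, Pow(-471666, -1))) = Add(Mul(16883, Rational(1, 174189)), Mul(59281, Rational(-1, 471666))) = Add(Rational(16883, 174189), Rational(-59281, 471666)) = Rational(-787653677, 27386342958)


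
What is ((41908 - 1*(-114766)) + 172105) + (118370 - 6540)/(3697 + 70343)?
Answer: 2434290899/7404 ≈ 3.2878e+5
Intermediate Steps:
((41908 - 1*(-114766)) + 172105) + (118370 - 6540)/(3697 + 70343) = ((41908 + 114766) + 172105) + 111830/74040 = (156674 + 172105) + 111830*(1/74040) = 328779 + 11183/7404 = 2434290899/7404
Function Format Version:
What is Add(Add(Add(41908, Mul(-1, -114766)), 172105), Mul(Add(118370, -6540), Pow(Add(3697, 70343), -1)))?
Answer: Rational(2434290899, 7404) ≈ 3.2878e+5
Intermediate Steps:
Add(Add(Add(41908, Mul(-1, -114766)), 172105), Mul(Add(118370, -6540), Pow(Add(3697, 70343), -1))) = Add(Add(Add(41908, 114766), 172105), Mul(111830, Pow(74040, -1))) = Add(Add(156674, 172105), Mul(111830, Rational(1, 74040))) = Add(328779, Rational(11183, 7404)) = Rational(2434290899, 7404)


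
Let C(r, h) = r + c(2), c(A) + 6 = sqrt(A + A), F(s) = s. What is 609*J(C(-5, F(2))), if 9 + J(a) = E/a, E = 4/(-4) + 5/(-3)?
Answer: -47705/9 ≈ -5300.6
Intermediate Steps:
c(A) = -6 + sqrt(2)*sqrt(A) (c(A) = -6 + sqrt(A + A) = -6 + sqrt(2*A) = -6 + sqrt(2)*sqrt(A))
E = -8/3 (E = 4*(-1/4) + 5*(-1/3) = -1 - 5/3 = -8/3 ≈ -2.6667)
C(r, h) = -4 + r (C(r, h) = r + (-6 + sqrt(2)*sqrt(2)) = r + (-6 + 2) = r - 4 = -4 + r)
J(a) = -9 - 8/(3*a)
609*J(C(-5, F(2))) = 609*(-9 - 8/(3*(-4 - 5))) = 609*(-9 - 8/3/(-9)) = 609*(-9 - 8/3*(-1/9)) = 609*(-9 + 8/27) = 609*(-235/27) = -47705/9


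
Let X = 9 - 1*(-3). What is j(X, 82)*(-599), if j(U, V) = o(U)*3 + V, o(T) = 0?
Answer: -49118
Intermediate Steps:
X = 12 (X = 9 + 3 = 12)
j(U, V) = V (j(U, V) = 0*3 + V = 0 + V = V)
j(X, 82)*(-599) = 82*(-599) = -49118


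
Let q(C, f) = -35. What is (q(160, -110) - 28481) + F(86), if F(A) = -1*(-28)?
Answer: -28488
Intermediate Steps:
F(A) = 28
(q(160, -110) - 28481) + F(86) = (-35 - 28481) + 28 = -28516 + 28 = -28488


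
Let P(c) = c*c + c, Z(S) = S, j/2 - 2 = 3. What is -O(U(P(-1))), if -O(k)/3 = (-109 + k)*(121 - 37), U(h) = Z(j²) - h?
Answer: -2268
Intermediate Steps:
j = 10 (j = 4 + 2*3 = 4 + 6 = 10)
P(c) = c + c² (P(c) = c² + c = c + c²)
U(h) = 100 - h (U(h) = 10² - h = 100 - h)
O(k) = 27468 - 252*k (O(k) = -3*(-109 + k)*(121 - 37) = -3*(-109 + k)*84 = -3*(-9156 + 84*k) = 27468 - 252*k)
-O(U(P(-1))) = -(27468 - 252*(100 - (-1)*(1 - 1))) = -(27468 - 252*(100 - (-1)*0)) = -(27468 - 252*(100 - 1*0)) = -(27468 - 252*(100 + 0)) = -(27468 - 252*100) = -(27468 - 25200) = -1*2268 = -2268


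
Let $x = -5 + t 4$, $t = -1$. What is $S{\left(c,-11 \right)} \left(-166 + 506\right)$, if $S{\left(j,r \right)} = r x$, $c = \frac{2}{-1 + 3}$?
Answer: $33660$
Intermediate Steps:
$x = -9$ ($x = -5 - 4 = -9$)
$c = 1$ ($c = \frac{2}{2} = 2 \cdot \frac{1}{2} = 1$)
$S{\left(j,r \right)} = - 9 r$ ($S{\left(j,r \right)} = r \left(-9\right) = - 9 r$)
$S{\left(c,-11 \right)} \left(-166 + 506\right) = \left(-9\right) \left(-11\right) \left(-166 + 506\right) = 99 \cdot 340 = 33660$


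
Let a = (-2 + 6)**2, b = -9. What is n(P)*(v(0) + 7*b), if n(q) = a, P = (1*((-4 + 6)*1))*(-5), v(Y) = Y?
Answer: -1008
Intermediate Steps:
a = 16 (a = 4**2 = 16)
P = -10 (P = (1*(2*1))*(-5) = (1*2)*(-5) = 2*(-5) = -10)
n(q) = 16
n(P)*(v(0) + 7*b) = 16*(0 + 7*(-9)) = 16*(0 - 63) = 16*(-63) = -1008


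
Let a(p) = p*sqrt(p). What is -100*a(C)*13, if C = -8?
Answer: 20800*I*sqrt(2) ≈ 29416.0*I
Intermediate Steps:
a(p) = p**(3/2)
-100*a(C)*13 = -(-1600)*I*sqrt(2)*13 = (1600*I*sqrt(2))*13 = 20800*I*sqrt(2)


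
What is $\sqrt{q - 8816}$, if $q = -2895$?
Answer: $7 i \sqrt{239} \approx 108.22 i$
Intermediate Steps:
$\sqrt{q - 8816} = \sqrt{-2895 - 8816} = \sqrt{-11711} = 7 i \sqrt{239}$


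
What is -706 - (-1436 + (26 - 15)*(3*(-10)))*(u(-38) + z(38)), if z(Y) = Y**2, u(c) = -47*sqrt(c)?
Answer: 2549398 - 83002*I*sqrt(38) ≈ 2.5494e+6 - 5.1166e+5*I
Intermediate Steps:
-706 - (-1436 + (26 - 15)*(3*(-10)))*(u(-38) + z(38)) = -706 - (-1436 + (26 - 15)*(3*(-10)))*(-47*I*sqrt(38) + 38**2) = -706 - (-1436 + 11*(-30))*(-47*I*sqrt(38) + 1444) = -706 - (-1436 - 330)*(-47*I*sqrt(38) + 1444) = -706 - (-1766)*(1444 - 47*I*sqrt(38)) = -706 - (-2550104 + 83002*I*sqrt(38)) = -706 + (2550104 - 83002*I*sqrt(38)) = 2549398 - 83002*I*sqrt(38)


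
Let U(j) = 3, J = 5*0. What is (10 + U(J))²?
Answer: 169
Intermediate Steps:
J = 0
(10 + U(J))² = (10 + 3)² = 13² = 169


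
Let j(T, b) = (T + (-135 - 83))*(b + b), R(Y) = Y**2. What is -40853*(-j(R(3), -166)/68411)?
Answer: 2834707964/68411 ≈ 41436.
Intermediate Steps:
j(T, b) = 2*b*(-218 + T) (j(T, b) = (T - 218)*(2*b) = (-218 + T)*(2*b) = 2*b*(-218 + T))
-40853*(-j(R(3), -166)/68411) = -40853/((-68411*(-1/(332*(-218 + 3**2))))) = -40853/((-68411*(-1/(332*(-218 + 9))))) = -40853/((-68411/(2*(-166)*(-209)))) = -40853/((-68411/69388)) = -40853/((-68411*1/69388)) = -40853/(-68411/69388) = -40853*(-69388/68411) = 2834707964/68411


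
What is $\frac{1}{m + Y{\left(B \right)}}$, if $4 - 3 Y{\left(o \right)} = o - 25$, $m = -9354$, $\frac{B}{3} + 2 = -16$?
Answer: $- \frac{3}{27979} \approx -0.00010722$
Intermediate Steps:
$B = -54$ ($B = -6 + 3 \left(-16\right) = -6 - 48 = -54$)
$Y{\left(o \right)} = \frac{29}{3} - \frac{o}{3}$ ($Y{\left(o \right)} = \frac{4}{3} - \frac{o - 25}{3} = \frac{4}{3} - \frac{-25 + o}{3} = \frac{4}{3} - \left(- \frac{25}{3} + \frac{o}{3}\right) = \frac{29}{3} - \frac{o}{3}$)
$\frac{1}{m + Y{\left(B \right)}} = \frac{1}{-9354 + \left(\frac{29}{3} - -18\right)} = \frac{1}{-9354 + \left(\frac{29}{3} + 18\right)} = \frac{1}{-9354 + \frac{83}{3}} = \frac{1}{- \frac{27979}{3}} = - \frac{3}{27979}$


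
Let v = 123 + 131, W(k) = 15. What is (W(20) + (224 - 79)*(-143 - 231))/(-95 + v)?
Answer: -54215/159 ≈ -340.97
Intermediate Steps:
v = 254
(W(20) + (224 - 79)*(-143 - 231))/(-95 + v) = (15 + (224 - 79)*(-143 - 231))/(-95 + 254) = (15 + 145*(-374))/159 = (15 - 54230)*(1/159) = -54215*1/159 = -54215/159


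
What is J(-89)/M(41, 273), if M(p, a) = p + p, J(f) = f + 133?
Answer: 22/41 ≈ 0.53658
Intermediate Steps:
J(f) = 133 + f
M(p, a) = 2*p
J(-89)/M(41, 273) = (133 - 89)/((2*41)) = 44/82 = 44*(1/82) = 22/41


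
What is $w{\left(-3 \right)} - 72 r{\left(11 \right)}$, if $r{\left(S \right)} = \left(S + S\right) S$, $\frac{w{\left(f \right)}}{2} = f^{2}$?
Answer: $-17406$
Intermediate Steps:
$w{\left(f \right)} = 2 f^{2}$
$r{\left(S \right)} = 2 S^{2}$ ($r{\left(S \right)} = 2 S S = 2 S^{2}$)
$w{\left(-3 \right)} - 72 r{\left(11 \right)} = 2 \left(-3\right)^{2} - 72 \cdot 2 \cdot 11^{2} = 2 \cdot 9 - 72 \cdot 2 \cdot 121 = 18 - 17424 = -17406$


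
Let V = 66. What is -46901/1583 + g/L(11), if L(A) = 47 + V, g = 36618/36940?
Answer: -97858562963/3303895130 ≈ -29.619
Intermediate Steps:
g = 18309/18470 (g = 36618*(1/36940) = 18309/18470 ≈ 0.99128)
L(A) = 113 (L(A) = 47 + 66 = 113)
-46901/1583 + g/L(11) = -46901/1583 + (18309/18470)/113 = -46901*1/1583 + (18309/18470)*(1/113) = -46901/1583 + 18309/2087110 = -97858562963/3303895130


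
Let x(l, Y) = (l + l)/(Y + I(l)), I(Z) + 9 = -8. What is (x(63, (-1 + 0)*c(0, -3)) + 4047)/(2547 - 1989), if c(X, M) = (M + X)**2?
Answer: 8758/1209 ≈ 7.2440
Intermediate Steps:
I(Z) = -17 (I(Z) = -9 - 8 = -17)
x(l, Y) = 2*l/(-17 + Y) (x(l, Y) = (l + l)/(Y - 17) = (2*l)/(-17 + Y) = 2*l/(-17 + Y))
(x(63, (-1 + 0)*c(0, -3)) + 4047)/(2547 - 1989) = (2*63/(-17 + (-1 + 0)*(-3 + 0)**2) + 4047)/(2547 - 1989) = (2*63/(-17 - 1*(-3)**2) + 4047)/558 = (2*63/(-17 - 1*9) + 4047)*(1/558) = (2*63/(-17 - 9) + 4047)*(1/558) = (2*63/(-26) + 4047)*(1/558) = (2*63*(-1/26) + 4047)*(1/558) = (-63/13 + 4047)*(1/558) = (52548/13)*(1/558) = 8758/1209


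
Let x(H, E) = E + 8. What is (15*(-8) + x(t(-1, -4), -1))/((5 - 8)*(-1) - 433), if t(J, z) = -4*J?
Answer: 113/430 ≈ 0.26279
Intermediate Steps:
x(H, E) = 8 + E
(15*(-8) + x(t(-1, -4), -1))/((5 - 8)*(-1) - 433) = (15*(-8) + (8 - 1))/((5 - 8)*(-1) - 433) = (-120 + 7)/(-3*(-1) - 433) = -113/(3 - 433) = -113/(-430) = -113*(-1/430) = 113/430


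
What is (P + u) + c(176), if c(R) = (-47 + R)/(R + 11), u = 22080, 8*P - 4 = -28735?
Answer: 27660015/1496 ≈ 18489.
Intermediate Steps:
P = -28731/8 (P = ½ + (⅛)*(-28735) = ½ - 28735/8 = -28731/8 ≈ -3591.4)
c(R) = (-47 + R)/(11 + R)
(P + u) + c(176) = (-28731/8 + 22080) + (-47 + 176)/(11 + 176) = 147909/8 + 129/187 = 27660015/1496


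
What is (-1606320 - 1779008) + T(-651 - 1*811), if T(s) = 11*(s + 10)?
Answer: -3401300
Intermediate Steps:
T(s) = 110 + 11*s (T(s) = 11*(10 + s) = 110 + 11*s)
(-1606320 - 1779008) + T(-651 - 1*811) = (-1606320 - 1779008) + (110 + 11*(-651 - 1*811)) = -3385328 + (110 + 11*(-651 - 811)) = -3385328 + (110 + 11*(-1462)) = -3385328 + (110 - 16082) = -3385328 - 15972 = -3401300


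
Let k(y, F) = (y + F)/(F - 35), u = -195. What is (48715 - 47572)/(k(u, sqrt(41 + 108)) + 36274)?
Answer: 446198625/14162884781 - 9144*sqrt(149)/70814423905 ≈ 0.031503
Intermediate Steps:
k(y, F) = (F + y)/(-35 + F)
(48715 - 47572)/(k(u, sqrt(41 + 108)) + 36274) = (48715 - 47572)/((sqrt(41 + 108) - 195)/(-35 + sqrt(41 + 108)) + 36274) = 1143/((sqrt(149) - 195)/(-35 + sqrt(149)) + 36274) = 1143/((-195 + sqrt(149))/(-35 + sqrt(149)) + 36274) = 1143/(36274 + (-195 + sqrt(149))/(-35 + sqrt(149)))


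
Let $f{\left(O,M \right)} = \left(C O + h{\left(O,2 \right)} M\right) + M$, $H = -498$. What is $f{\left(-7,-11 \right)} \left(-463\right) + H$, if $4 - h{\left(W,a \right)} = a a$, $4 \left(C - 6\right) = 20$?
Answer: $40246$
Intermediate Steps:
$C = 11$ ($C = 6 + \frac{1}{4} \cdot 20 = 6 + 5 = 11$)
$h{\left(W,a \right)} = 4 - a^{2}$ ($h{\left(W,a \right)} = 4 - a a = 4 - a^{2}$)
$f{\left(O,M \right)} = M + 11 O$ ($f{\left(O,M \right)} = \left(11 O + \left(4 - 2^{2}\right) M\right) + M = \left(11 O + \left(4 - 4\right) M\right) + M = \left(11 O + 0 M\right) + M = \left(11 O + 0\right) + M = 11 O + M = M + 11 O$)
$f{\left(-7,-11 \right)} \left(-463\right) + H = \left(-11 + 11 \left(-7\right)\right) \left(-463\right) - 498 = \left(-11 - 77\right) \left(-463\right) - 498 = \left(-88\right) \left(-463\right) - 498 = 40744 - 498 = 40246$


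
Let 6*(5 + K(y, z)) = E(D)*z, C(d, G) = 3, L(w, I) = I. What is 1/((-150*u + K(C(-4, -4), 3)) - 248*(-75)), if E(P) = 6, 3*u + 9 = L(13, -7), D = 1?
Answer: 1/19398 ≈ 5.1552e-5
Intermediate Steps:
u = -16/3 (u = -3 + (1/3)*(-7) = -3 - 7/3 = -16/3 ≈ -5.3333)
K(y, z) = -5 + z (K(y, z) = -5 + (6*z)/6 = -5 + z)
1/((-150*u + K(C(-4, -4), 3)) - 248*(-75)) = 1/((-150*(-16/3) + (-5 + 3)) - 248*(-75)) = 1/((800 - 2) + 18600) = 1/(798 + 18600) = 1/19398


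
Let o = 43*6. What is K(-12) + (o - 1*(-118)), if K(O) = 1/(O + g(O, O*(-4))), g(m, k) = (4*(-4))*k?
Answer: 293279/780 ≈ 376.00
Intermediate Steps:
g(m, k) = -16*k
o = 258
K(O) = 1/(65*O) (K(O) = 1/(O - 16*O*(-4)) = 1/(O - (-64)*O) = 1/(O + 64*O) = 1/(65*O))
K(-12) + (o - 1*(-118)) = (1/65)/(-12) + (258 - 1*(-118)) = (1/65)*(-1/12) + (258 + 118) = -1/780 + 376 = 293279/780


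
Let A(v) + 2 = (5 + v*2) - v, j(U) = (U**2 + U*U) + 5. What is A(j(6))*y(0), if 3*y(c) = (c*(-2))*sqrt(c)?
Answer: 0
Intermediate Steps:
j(U) = 5 + 2*U**2 (j(U) = (U**2 + U**2) + 5 = 2*U**2 + 5 = 5 + 2*U**2)
y(c) = -2*c**(3/2)/3 (y(c) = ((c*(-2))*sqrt(c))/3 = ((-2*c)*sqrt(c))/3 = (-2*c**(3/2))/3 = -2*c**(3/2)/3)
A(v) = 3 + v (A(v) = -2 + ((5 + v*2) - v) = -2 + ((5 + 2*v) - v) = -2 + (5 + v) = 3 + v)
A(j(6))*y(0) = (3 + (5 + 2*6**2))*(-2*0**(3/2)/3) = (3 + (5 + 2*36))*(-2/3*0) = (3 + (5 + 72))*0 = (3 + 77)*0 = 80*0 = 0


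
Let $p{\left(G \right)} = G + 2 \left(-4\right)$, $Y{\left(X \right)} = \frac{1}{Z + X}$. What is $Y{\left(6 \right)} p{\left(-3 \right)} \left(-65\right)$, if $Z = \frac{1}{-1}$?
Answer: $143$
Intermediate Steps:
$Z = -1$
$Y{\left(X \right)} = \frac{1}{-1 + X}$
$p{\left(G \right)} = -8 + G$ ($p{\left(G \right)} = G - 8 = -8 + G$)
$Y{\left(6 \right)} p{\left(-3 \right)} \left(-65\right) = \frac{-8 - 3}{-1 + 6} \left(-65\right) = \frac{1}{5} \left(-11\right) \left(-65\right) = \left(- \frac{11}{5}\right) \left(-65\right) = 143$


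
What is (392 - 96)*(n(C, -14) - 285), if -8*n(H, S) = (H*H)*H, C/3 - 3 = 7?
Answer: -1083360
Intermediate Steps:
C = 30 (C = 9 + 3*7 = 9 + 21 = 30)
n(H, S) = -H³/8 (n(H, S) = -H*H*H/8 = -H²*H/8 = -H³/8)
(392 - 96)*(n(C, -14) - 285) = (392 - 96)*(-⅛*30³ - 285) = 296*(-⅛*27000 - 285) = 296*(-3375 - 285) = 296*(-3660) = -1083360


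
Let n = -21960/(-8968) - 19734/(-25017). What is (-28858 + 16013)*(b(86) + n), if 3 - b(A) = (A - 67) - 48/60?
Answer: 1436397209051/9348019 ≈ 1.5366e+5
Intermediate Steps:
n = 30264493/9348019 (n = -21960*(-1/8968) - 19734*(-1/25017) = 2745/1121 + 6578/8339 = 30264493/9348019 ≈ 3.2375)
b(A) = 354/5 - A (b(A) = 3 - ((A - 67) - 48/60) = 3 - ((-67 + A) - 48*1/60) = 3 - ((-67 + A) - 4/5) = 3 - (-339/5 + A) = 3 + (339/5 - A) = 354/5 - A)
(-28858 + 16013)*(b(86) + n) = (-28858 + 16013)*((354/5 - 1*86) + 30264493/9348019) = -12845*((354/5 - 86) + 30264493/9348019) = -12845*(-76/5 + 30264493/9348019) = -12845*(-559126979/46740095) = 1436397209051/9348019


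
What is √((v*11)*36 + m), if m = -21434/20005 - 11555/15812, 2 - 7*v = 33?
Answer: I*√2151749571792338751555/1107116710 ≈ 41.899*I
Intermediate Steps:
v = -31/7 (v = 2/7 - ⅐*33 = 2/7 - 33/7 = -31/7 ≈ -4.4286)
m = -570072183/316319060 (m = -21434*1/20005 - 11555*1/15812 = -21434/20005 - 11555/15812 = -570072183/316319060 ≈ -1.8022)
√((v*11)*36 + m) = √(-31/7*11*36 - 570072183/316319060) = √(-341/7*36 - 570072183/316319060) = √(-12276/7 - 570072183/316319060) = √(-3887123285841/2214233420) = I*√2151749571792338751555/1107116710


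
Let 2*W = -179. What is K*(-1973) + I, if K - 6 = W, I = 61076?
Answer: 451643/2 ≈ 2.2582e+5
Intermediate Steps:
W = -179/2 (W = (½)*(-179) = -179/2 ≈ -89.500)
K = -167/2 (K = 6 - 179/2 = -167/2 ≈ -83.500)
K*(-1973) + I = -167/2*(-1973) + 61076 = 329491/2 + 61076 = 451643/2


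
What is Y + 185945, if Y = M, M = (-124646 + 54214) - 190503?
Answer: -74990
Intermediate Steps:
M = -260935 (M = -70432 - 190503 = -260935)
Y = -260935
Y + 185945 = -260935 + 185945 = -74990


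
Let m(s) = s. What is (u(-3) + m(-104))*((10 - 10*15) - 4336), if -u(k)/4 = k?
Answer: 411792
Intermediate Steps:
u(k) = -4*k
(u(-3) + m(-104))*((10 - 10*15) - 4336) = (-4*(-3) - 104)*((10 - 10*15) - 4336) = (12 - 104)*((10 - 150) - 4336) = -92*(-140 - 4336) = -92*(-4476) = 411792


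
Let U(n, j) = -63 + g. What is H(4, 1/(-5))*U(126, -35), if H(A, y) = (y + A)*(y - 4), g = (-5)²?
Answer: 15162/25 ≈ 606.48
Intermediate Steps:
g = 25
U(n, j) = -38 (U(n, j) = -63 + 25 = -38)
H(A, y) = (-4 + y)*(A + y) (H(A, y) = (A + y)*(-4 + y) = (-4 + y)*(A + y))
H(4, 1/(-5))*U(126, -35) = ((1/(-5))² - 4*4 - 4/(-5) + 4/(-5))*(-38) = ((-⅕)² - 16 - 4*(-⅕) + 4*(-⅕))*(-38) = (1/25 - 16 + ⅘ - ⅘)*(-38) = -399/25*(-38) = 15162/25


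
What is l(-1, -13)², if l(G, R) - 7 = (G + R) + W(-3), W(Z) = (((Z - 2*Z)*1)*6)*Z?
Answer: 3721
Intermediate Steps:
W(Z) = -6*Z² (W(Z) = ((-Z*1)*6)*Z = (-Z*6)*Z = (-6*Z)*Z = -6*Z²)
l(G, R) = -47 + G + R (l(G, R) = 7 + ((G + R) - 6*(-3)²) = 7 + ((G + R) - 6*9) = 7 + ((G + R) - 54) = 7 + (-54 + G + R) = -47 + G + R)
l(-1, -13)² = (-47 - 1 - 13)² = (-61)² = 3721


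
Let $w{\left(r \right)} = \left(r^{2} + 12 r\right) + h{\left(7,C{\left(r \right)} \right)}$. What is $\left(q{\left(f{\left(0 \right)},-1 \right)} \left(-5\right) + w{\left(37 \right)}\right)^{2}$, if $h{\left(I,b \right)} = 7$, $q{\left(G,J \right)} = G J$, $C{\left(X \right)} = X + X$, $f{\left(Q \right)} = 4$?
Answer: $3385600$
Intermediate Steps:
$C{\left(X \right)} = 2 X$
$w{\left(r \right)} = 7 + r^{2} + 12 r$ ($w{\left(r \right)} = \left(r^{2} + 12 r\right) + 7 = 7 + r^{2} + 12 r$)
$\left(q{\left(f{\left(0 \right)},-1 \right)} \left(-5\right) + w{\left(37 \right)}\right)^{2} = \left(4 \left(-1\right) \left(-5\right) + \left(7 + 37^{2} + 12 \cdot 37\right)\right)^{2} = \left(\left(-4\right) \left(-5\right) + \left(7 + 1369 + 444\right)\right)^{2} = \left(20 + 1820\right)^{2} = 1840^{2} = 3385600$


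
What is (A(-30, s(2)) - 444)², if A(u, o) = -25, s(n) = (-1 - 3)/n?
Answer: 219961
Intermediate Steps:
s(n) = -4/n
(A(-30, s(2)) - 444)² = (-25 - 444)² = (-469)² = 219961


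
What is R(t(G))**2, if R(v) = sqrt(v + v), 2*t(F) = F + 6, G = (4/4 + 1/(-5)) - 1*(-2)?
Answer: 44/5 ≈ 8.8000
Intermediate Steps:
G = 14/5 (G = (4*(1/4) + 1*(-1/5)) + 2 = (1 - 1/5) + 2 = 4/5 + 2 = 14/5 ≈ 2.8000)
t(F) = 3 + F/2 (t(F) = (F + 6)/2 = (6 + F)/2 = 3 + F/2)
R(v) = sqrt(2)*sqrt(v) (R(v) = sqrt(2*v) = sqrt(2)*sqrt(v))
R(t(G))**2 = (sqrt(2)*sqrt(3 + (1/2)*(14/5)))**2 = (sqrt(2)*sqrt(3 + 7/5))**2 = (sqrt(2)*sqrt(22/5))**2 = (sqrt(2)*(sqrt(110)/5))**2 = (2*sqrt(55)/5)**2 = 44/5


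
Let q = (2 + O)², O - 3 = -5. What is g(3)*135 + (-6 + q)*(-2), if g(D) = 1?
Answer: 147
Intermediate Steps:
O = -2 (O = 3 - 5 = -2)
q = 0 (q = (2 - 2)² = 0² = 0)
g(3)*135 + (-6 + q)*(-2) = 1*135 + (-6 + 0)*(-2) = 135 - 6*(-2) = 135 + 12 = 147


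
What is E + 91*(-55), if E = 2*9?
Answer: -4987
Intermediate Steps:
E = 18
E + 91*(-55) = 18 + 91*(-55) = 18 - 5005 = -4987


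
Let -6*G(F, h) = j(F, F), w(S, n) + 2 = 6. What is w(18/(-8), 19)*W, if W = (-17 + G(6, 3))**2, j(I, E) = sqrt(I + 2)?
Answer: 10412/9 + 136*sqrt(2)/3 ≈ 1221.0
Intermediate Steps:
w(S, n) = 4 (w(S, n) = -2 + 6 = 4)
j(I, E) = sqrt(2 + I)
G(F, h) = -sqrt(2 + F)/6
W = (-17 - sqrt(2)/3)**2 (W = (-17 - sqrt(2 + 6)/6)**2 = (-17 - sqrt(2)/3)**2 ≈ 305.25)
w(18/(-8), 19)*W = 4*((51 + sqrt(2))**2/9) = 4*(51 + sqrt(2))**2/9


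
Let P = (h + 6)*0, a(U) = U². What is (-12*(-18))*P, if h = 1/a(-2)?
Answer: 0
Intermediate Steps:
h = ¼ (h = 1/(-2)² = 1/4 = 1*(¼) = ¼ ≈ 0.25000)
P = 0 (P = (¼ + 6)*0 = (25/4)*0 = 0)
(-12*(-18))*P = -12*(-18)*0 = 216*0 = 0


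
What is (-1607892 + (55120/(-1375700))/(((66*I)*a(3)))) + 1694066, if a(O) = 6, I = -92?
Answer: 53987474998409/626493780 ≈ 86174.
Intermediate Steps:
(-1607892 + (55120/(-1375700))/(((66*I)*a(3)))) + 1694066 = (-1607892 + (55120/(-1375700))/(((66*(-92))*6))) + 1694066 = (-1607892 + (55120*(-1/1375700))/((-6072*6))) + 1694066 = (-1607892 - 2756/68785/(-36432)) + 1694066 = (-1607892 - 2756/68785*(-1/36432)) + 1694066 = (-1607892 + 689/626493780) + 1694066 = -1007334336911071/626493780 + 1694066 = 53987474998409/626493780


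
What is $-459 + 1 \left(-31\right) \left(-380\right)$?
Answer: $11321$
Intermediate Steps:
$-459 + 1 \left(-31\right) \left(-380\right) = -459 - -11780 = -459 + 11780 = 11321$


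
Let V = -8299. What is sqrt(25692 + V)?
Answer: sqrt(17393) ≈ 131.88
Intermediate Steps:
sqrt(25692 + V) = sqrt(25692 - 8299) = sqrt(17393)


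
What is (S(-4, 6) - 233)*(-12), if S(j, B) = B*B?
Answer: 2364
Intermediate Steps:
S(j, B) = B²
(S(-4, 6) - 233)*(-12) = (6² - 233)*(-12) = (36 - 233)*(-12) = -197*(-12) = 2364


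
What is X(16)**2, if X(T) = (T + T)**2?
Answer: 1048576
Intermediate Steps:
X(T) = 4*T**2 (X(T) = (2*T)**2 = 4*T**2)
X(16)**2 = (4*16**2)**2 = (4*256)**2 = 1024**2 = 1048576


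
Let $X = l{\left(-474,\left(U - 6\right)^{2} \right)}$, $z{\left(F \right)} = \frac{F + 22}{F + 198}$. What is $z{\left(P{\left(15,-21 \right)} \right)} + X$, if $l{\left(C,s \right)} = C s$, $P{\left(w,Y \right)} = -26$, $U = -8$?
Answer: $- \frac{3994873}{43} \approx -92904.0$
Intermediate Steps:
$z{\left(F \right)} = \frac{22 + F}{198 + F}$
$X = -92904$ ($X = - 474 \left(-8 - 6\right)^{2} = - 474 \left(-14\right)^{2} = \left(-474\right) 196 = -92904$)
$z{\left(P{\left(15,-21 \right)} \right)} + X = \frac{22 - 26}{198 - 26} - 92904 = \frac{1}{172} \left(-4\right) - 92904 = - \frac{1}{43} - 92904 = - \frac{3994873}{43}$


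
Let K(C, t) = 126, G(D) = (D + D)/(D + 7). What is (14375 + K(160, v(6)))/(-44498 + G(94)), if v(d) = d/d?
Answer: -1464601/4494110 ≈ -0.32589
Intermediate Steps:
v(d) = 1
G(D) = 2*D/(7 + D) (G(D) = (2*D)/(7 + D) = 2*D/(7 + D))
(14375 + K(160, v(6)))/(-44498 + G(94)) = (14375 + 126)/(-44498 + 2*94/(7 + 94)) = 14501/(-44498 + 2*94/101) = 14501/(-44498 + 2*94*(1/101)) = 14501/(-44498 + 188/101) = 14501/(-4494110/101) = 14501*(-101/4494110) = -1464601/4494110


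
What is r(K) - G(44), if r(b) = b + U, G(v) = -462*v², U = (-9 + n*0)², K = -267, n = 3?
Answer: 894246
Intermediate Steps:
U = 81 (U = (-9 + 3*0)² = (-9 + 0)² = (-9)² = 81)
r(b) = 81 + b (r(b) = b + 81 = 81 + b)
r(K) - G(44) = (81 - 267) - (-462)*44² = -186 - (-462)*1936 = -186 - 1*(-894432) = -186 + 894432 = 894246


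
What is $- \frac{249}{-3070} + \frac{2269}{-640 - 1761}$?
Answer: $- \frac{6367981}{7371070} \approx -0.86392$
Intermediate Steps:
$- \frac{249}{-3070} + \frac{2269}{-640 - 1761} = \left(-249\right) \left(- \frac{1}{3070}\right) + \frac{2269}{-2401} = \frac{249}{3070} + 2269 \left(- \frac{1}{2401}\right) = \frac{249}{3070} - \frac{2269}{2401} = - \frac{6367981}{7371070}$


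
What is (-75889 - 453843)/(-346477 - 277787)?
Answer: 132433/156066 ≈ 0.84857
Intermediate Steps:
(-75889 - 453843)/(-346477 - 277787) = -529732/(-624264) = -529732*(-1/624264) = 132433/156066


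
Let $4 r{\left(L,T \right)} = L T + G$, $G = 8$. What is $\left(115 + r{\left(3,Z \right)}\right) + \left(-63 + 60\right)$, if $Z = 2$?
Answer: $\frac{231}{2} \approx 115.5$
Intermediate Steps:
$r{\left(L,T \right)} = 2 + \frac{L T}{4}$ ($r{\left(L,T \right)} = \frac{L T + 8}{4} = \frac{8 + L T}{4} = 2 + \frac{L T}{4}$)
$\left(115 + r{\left(3,Z \right)}\right) + \left(-63 + 60\right) = \left(115 + \left(2 + \frac{1}{4} \cdot 3 \cdot 2\right)\right) + \left(-63 + 60\right) = \left(115 + \left(2 + \frac{3}{2}\right)\right) - 3 = \left(115 + \frac{7}{2}\right) - 3 = \frac{237}{2} - 3 = \frac{231}{2}$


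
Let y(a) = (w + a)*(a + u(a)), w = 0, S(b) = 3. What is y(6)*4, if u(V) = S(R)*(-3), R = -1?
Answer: -72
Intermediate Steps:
u(V) = -9 (u(V) = 3*(-3) = -9)
y(a) = a*(-9 + a) (y(a) = (0 + a)*(a - 9) = a*(-9 + a))
y(6)*4 = (6*(-9 + 6))*4 = (6*(-3))*4 = -18*4 = -72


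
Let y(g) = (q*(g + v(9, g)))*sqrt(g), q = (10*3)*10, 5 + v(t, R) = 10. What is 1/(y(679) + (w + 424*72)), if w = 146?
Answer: -2191/2042124233266 + 51300*sqrt(679)/7147434816431 ≈ 1.8595e-7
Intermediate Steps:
v(t, R) = 5 (v(t, R) = -5 + 10 = 5)
q = 300 (q = 30*10 = 300)
y(g) = sqrt(g)*(1500 + 300*g) (y(g) = (300*(g + 5))*sqrt(g) = (300*(5 + g))*sqrt(g) = (1500 + 300*g)*sqrt(g) = sqrt(g)*(1500 + 300*g))
1/(y(679) + (w + 424*72)) = 1/(300*sqrt(679)*(5 + 679) + (146 + 424*72)) = 1/(300*sqrt(679)*684 + (146 + 30528)) = 1/(205200*sqrt(679) + 30674) = 1/(30674 + 205200*sqrt(679))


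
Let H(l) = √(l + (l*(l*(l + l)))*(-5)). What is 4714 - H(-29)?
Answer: 4714 - √243861 ≈ 4220.2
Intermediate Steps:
H(l) = √(l - 10*l³) (H(l) = √(l + (l*(l*(2*l)))*(-5)) = √(l + (l*(2*l²))*(-5)) = √(l + (2*l³)*(-5)) = √(l - 10*l³))
4714 - H(-29) = 4714 - √(-29 - 10*(-29)³) = 4714 - √(-29 - 10*(-24389)) = 4714 - √(-29 + 243890) = 4714 - √243861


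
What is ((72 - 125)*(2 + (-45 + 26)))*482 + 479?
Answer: 434761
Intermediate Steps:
((72 - 125)*(2 + (-45 + 26)))*482 + 479 = -53*(2 - 19)*482 + 479 = -53*(-17)*482 + 479 = 901*482 + 479 = 434282 + 479 = 434761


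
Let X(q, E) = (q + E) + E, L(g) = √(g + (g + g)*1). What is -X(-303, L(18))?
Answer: 303 - 6*√6 ≈ 288.30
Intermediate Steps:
L(g) = √3*√g (L(g) = √(g + (2*g)*1) = √(g + 2*g) = √(3*g) = √3*√g)
X(q, E) = q + 2*E (X(q, E) = (E + q) + E = q + 2*E)
-X(-303, L(18)) = -(-303 + 2*(√3*√18)) = -(-303 + 2*(√3*(3*√2))) = -(-303 + 2*(3*√6)) = -(-303 + 6*√6) = 303 - 6*√6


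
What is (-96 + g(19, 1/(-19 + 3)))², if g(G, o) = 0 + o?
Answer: 2362369/256 ≈ 9228.0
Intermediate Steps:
g(G, o) = o
(-96 + g(19, 1/(-19 + 3)))² = (-96 + 1/(-19 + 3))² = (-96 + 1/(-16))² = (-96 - 1/16)² = (-1537/16)² = 2362369/256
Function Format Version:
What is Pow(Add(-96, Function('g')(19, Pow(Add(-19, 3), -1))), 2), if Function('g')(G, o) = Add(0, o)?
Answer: Rational(2362369, 256) ≈ 9228.0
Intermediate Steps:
Function('g')(G, o) = o
Pow(Add(-96, Function('g')(19, Pow(Add(-19, 3), -1))), 2) = Pow(Add(-96, Pow(Add(-19, 3), -1)), 2) = Pow(Add(-96, Pow(-16, -1)), 2) = Pow(Add(-96, Rational(-1, 16)), 2) = Pow(Rational(-1537, 16), 2) = Rational(2362369, 256)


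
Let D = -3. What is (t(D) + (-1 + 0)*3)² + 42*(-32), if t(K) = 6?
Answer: -1335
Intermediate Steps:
(t(D) + (-1 + 0)*3)² + 42*(-32) = (6 + (-1 + 0)*3)² + 42*(-32) = (6 - 1*3)² - 1344 = (6 - 3)² - 1344 = 3² - 1344 = 9 - 1344 = -1335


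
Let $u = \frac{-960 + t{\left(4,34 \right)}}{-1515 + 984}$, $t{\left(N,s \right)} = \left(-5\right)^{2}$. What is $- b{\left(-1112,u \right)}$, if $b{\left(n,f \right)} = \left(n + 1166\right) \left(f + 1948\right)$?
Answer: $- \frac{6211938}{59} \approx -1.0529 \cdot 10^{5}$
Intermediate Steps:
$t{\left(N,s \right)} = 25$
$u = \frac{935}{531}$ ($u = \frac{-960 + 25}{-1515 + 984} = - \frac{935}{-531} = \left(-935\right) \left(- \frac{1}{531}\right) = \frac{935}{531} \approx 1.7608$)
$b{\left(n,f \right)} = \left(1166 + n\right) \left(1948 + f\right)$
$- b{\left(-1112,u \right)} = - (2271368 + 1166 \cdot \frac{935}{531} + 1948 \left(-1112\right) + \frac{935}{531} \left(-1112\right)) = - (2271368 + \frac{1090210}{531} - 2166176 - \frac{1039720}{531}) = \left(-1\right) \frac{6211938}{59} = - \frac{6211938}{59}$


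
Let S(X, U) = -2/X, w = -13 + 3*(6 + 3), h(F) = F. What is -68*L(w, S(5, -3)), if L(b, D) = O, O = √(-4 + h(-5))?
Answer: -204*I ≈ -204.0*I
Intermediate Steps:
w = 14 (w = -13 + 3*9 = -13 + 27 = 14)
O = 3*I (O = √(-4 - 5) = √(-9) = 3*I ≈ 3.0*I)
L(b, D) = 3*I
-68*L(w, S(5, -3)) = -204*I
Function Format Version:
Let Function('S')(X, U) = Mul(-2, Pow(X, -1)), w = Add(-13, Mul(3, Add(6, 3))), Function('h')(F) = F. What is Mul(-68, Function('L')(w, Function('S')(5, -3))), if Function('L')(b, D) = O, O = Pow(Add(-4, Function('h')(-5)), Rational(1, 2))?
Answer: Mul(-204, I) ≈ Mul(-204.00, I)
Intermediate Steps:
w = 14 (w = Add(-13, Mul(3, 9)) = Add(-13, 27) = 14)
O = Mul(3, I) (O = Pow(Add(-4, -5), Rational(1, 2)) = Pow(-9, Rational(1, 2)) = Mul(3, I) ≈ Mul(3.0000, I))
Function('L')(b, D) = Mul(3, I)
Mul(-68, Function('L')(w, Function('S')(5, -3))) = Mul(-68, Mul(3, I)) = Mul(-204, I)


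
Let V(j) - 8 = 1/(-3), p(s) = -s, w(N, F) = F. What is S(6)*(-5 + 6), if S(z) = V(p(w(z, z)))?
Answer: 23/3 ≈ 7.6667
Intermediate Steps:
V(j) = 23/3 (V(j) = 8 + 1/(-3) = 8 + 1*(-1/3) = 8 - 1/3 = 23/3)
S(z) = 23/3
S(6)*(-5 + 6) = 23*(-5 + 6)/3 = (23/3)*1 = 23/3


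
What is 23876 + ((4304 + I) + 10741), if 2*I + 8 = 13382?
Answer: 45608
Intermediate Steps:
I = 6687 (I = -4 + (½)*13382 = -4 + 6691 = 6687)
23876 + ((4304 + I) + 10741) = 23876 + ((4304 + 6687) + 10741) = 23876 + (10991 + 10741) = 23876 + 21732 = 45608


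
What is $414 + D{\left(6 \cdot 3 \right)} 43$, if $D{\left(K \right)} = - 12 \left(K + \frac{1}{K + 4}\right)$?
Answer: $- \frac{97872}{11} \approx -8897.5$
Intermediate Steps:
$D{\left(K \right)} = - 12 K - \frac{12}{4 + K}$ ($D{\left(K \right)} = - 12 \left(K + \frac{1}{4 + K}\right) = - 12 K - \frac{12}{4 + K}$)
$414 + D{\left(6 \cdot 3 \right)} 43 = 414 + \frac{12 \left(-1 - \left(6 \cdot 3\right)^{2} - 4 \cdot 6 \cdot 3\right)}{4 + 6 \cdot 3} \cdot 43 = 414 + \frac{12 \left(-1 - 18^{2} - 72\right)}{4 + 18} \cdot 43 = 414 + \frac{12 \left(-1 - 324 - 72\right)}{22} \cdot 43 = 414 + 12 \cdot \frac{1}{22} \left(-1 - 324 - 72\right) 43 = 414 + 12 \cdot \frac{1}{22} \left(-397\right) 43 = 414 - \frac{102426}{11} = - \frac{97872}{11}$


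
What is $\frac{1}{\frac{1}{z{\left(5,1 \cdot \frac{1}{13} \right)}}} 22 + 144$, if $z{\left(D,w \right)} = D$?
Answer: $254$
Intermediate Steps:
$\frac{1}{\frac{1}{z{\left(5,1 \cdot \frac{1}{13} \right)}}} 22 + 144 = \frac{1}{\frac{1}{5}} \cdot 22 + 144 = 5 \cdot 22 + 144 = 110 + 144 = 254$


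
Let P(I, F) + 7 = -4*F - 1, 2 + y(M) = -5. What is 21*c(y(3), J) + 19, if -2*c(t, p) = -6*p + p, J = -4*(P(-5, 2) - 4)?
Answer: 4219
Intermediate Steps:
y(M) = -7 (y(M) = -2 - 5 = -7)
P(I, F) = -8 - 4*F (P(I, F) = -7 + (-4*F - 1) = -7 + (-1 - 4*F) = -8 - 4*F)
J = 80 (J = -4*((-8 - 4*2) - 4) = -4*((-8 - 8) - 4) = -4*(-16 - 4) = -4*(-20) = 80)
c(t, p) = 5*p/2 (c(t, p) = -(-6*p + p)/2 = -(-5)*p/2 = 5*p/2)
21*c(y(3), J) + 19 = 21*((5/2)*80) + 19 = 21*200 + 19 = 4200 + 19 = 4219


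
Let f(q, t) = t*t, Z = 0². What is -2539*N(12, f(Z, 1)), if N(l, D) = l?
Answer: -30468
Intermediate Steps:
Z = 0
f(q, t) = t²
-2539*N(12, f(Z, 1)) = -2539*12 = -30468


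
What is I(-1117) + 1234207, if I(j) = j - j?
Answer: 1234207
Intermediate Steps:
I(j) = 0
I(-1117) + 1234207 = 0 + 1234207 = 1234207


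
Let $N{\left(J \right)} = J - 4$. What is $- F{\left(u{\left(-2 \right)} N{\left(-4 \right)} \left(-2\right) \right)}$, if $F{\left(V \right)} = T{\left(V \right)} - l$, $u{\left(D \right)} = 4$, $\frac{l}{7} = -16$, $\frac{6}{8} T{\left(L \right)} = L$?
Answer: $- \frac{592}{3} \approx -197.33$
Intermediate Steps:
$T{\left(L \right)} = \frac{4 L}{3}$
$N{\left(J \right)} = -4 + J$ ($N{\left(J \right)} = J - 4 = -4 + J$)
$l = -112$ ($l = 7 \left(-16\right) = -112$)
$F{\left(V \right)} = 112 + \frac{4 V}{3}$ ($F{\left(V \right)} = \frac{4 V}{3} - -112 = \frac{4 V}{3} + 112 = 112 + \frac{4 V}{3}$)
$- F{\left(u{\left(-2 \right)} N{\left(-4 \right)} \left(-2\right) \right)} = - (112 + \frac{4 \cdot 4 \left(-4 - 4\right) \left(-2\right)}{3}) = - (112 + \frac{4 \cdot 4 \left(-8\right) \left(-2\right)}{3}) = - (112 + \frac{4 \left(\left(-32\right) \left(-2\right)\right)}{3}) = - (112 + \frac{4}{3} \cdot 64) = - (112 + \frac{256}{3}) = \left(-1\right) \frac{592}{3} = - \frac{592}{3}$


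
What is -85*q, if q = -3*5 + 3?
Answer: 1020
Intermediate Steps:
q = -12 (q = -15 + 3 = -12)
-85*q = -85*(-12) = 1020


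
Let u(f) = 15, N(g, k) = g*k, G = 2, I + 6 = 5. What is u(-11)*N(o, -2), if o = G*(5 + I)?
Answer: -240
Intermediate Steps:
I = -1 (I = -6 + 5 = -1)
o = 8 (o = 2*(5 - 1) = 2*4 = 8)
u(-11)*N(o, -2) = 15*(8*(-2)) = 15*(-16) = -240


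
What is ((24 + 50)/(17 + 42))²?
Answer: 5476/3481 ≈ 1.5731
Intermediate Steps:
((24 + 50)/(17 + 42))² = (74/59)² = 5476/3481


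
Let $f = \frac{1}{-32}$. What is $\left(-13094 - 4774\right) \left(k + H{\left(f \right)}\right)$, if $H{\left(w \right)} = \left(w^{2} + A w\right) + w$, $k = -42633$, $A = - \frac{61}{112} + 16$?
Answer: $\frac{1365101901741}{1792} \approx 7.6178 \cdot 10^{8}$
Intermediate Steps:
$A = \frac{1731}{112}$ ($A = \left(-61\right) \frac{1}{112} + 16 = - \frac{61}{112} + 16 = \frac{1731}{112} \approx 15.455$)
$f = - \frac{1}{32} \approx -0.03125$
$H{\left(w \right)} = w^{2} + \frac{1843 w}{112}$ ($H{\left(w \right)} = \left(w^{2} + \frac{1731 w}{112}\right) + w = w^{2} + \frac{1843 w}{112}$)
$\left(-13094 - 4774\right) \left(k + H{\left(f \right)}\right) = \left(-13094 - 4774\right) \left(-42633 + \frac{1}{112} \left(- \frac{1}{32}\right) \left(1843 + 112 \left(- \frac{1}{32}\right)\right)\right) = - 17868 \left(-42633 + \frac{1}{112} \left(- \frac{1}{32}\right) \left(1843 - \frac{7}{2}\right)\right) = - 17868 \left(-42633 + \frac{1}{112} \left(- \frac{1}{32}\right) \frac{3679}{2}\right) = - 17868 \left(-42633 - \frac{3679}{7168}\right) = \left(-17868\right) \left(- \frac{305597023}{7168}\right) = \frac{1365101901741}{1792}$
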